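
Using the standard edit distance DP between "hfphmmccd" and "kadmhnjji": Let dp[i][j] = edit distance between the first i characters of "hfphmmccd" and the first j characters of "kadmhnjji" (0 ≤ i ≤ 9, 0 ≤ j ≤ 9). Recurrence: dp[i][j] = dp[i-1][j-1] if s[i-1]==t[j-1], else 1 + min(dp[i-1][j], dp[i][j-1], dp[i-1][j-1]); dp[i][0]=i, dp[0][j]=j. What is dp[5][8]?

   ''  k  a  d  m  h  n  j  j  i
''  0  1  2  3  4  5  6  7  8  9
 h  1  1  2  3  4  4  5  6  7  8
 f  2  2  2  3  4  5  5  6  7  8
 p  3  3  3  3  4  5  6  6  7  8
 h  4  4  4  4  4  4  5  6  7  8
 m  5  5  5  5  4  5  5  6  7  8
 m  6  6  6  6  5  5  6  6  7  8
 c  7  7  7  7  6  6  6  7  7  8
 c  8  8  8  8  7  7  7  7  8  8
 d  9  9  9  8  8  8  8  8  8  9

7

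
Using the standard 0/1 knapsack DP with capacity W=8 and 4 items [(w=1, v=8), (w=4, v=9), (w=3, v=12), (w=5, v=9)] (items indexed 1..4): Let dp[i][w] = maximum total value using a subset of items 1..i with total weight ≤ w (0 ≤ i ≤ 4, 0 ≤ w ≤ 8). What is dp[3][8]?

29

i\w   0   1   2   3   4   5   6   7   8
  0   0   0   0   0   0   0   0   0   0
  1   0   8   8   8   8   8   8   8   8
  2   0   8   8   8   9  17  17  17  17
  3   0   8   8  12  20  20  20  21  29
  4   0   8   8  12  20  20  20  21  29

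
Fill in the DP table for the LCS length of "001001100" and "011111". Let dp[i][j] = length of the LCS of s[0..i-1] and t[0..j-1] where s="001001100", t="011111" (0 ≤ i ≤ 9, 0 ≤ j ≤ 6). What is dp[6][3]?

   ''  0  1  1  1  1  1
''  0  0  0  0  0  0  0
 0  0  1  1  1  1  1  1
 0  0  1  1  1  1  1  1
 1  0  1  2  2  2  2  2
 0  0  1  2  2  2  2  2
 0  0  1  2  2  2  2  2
 1  0  1  2  3  3  3  3
 1  0  1  2  3  4  4  4
 0  0  1  2  3  4  4  4
 0  0  1  2  3  4  4  4

3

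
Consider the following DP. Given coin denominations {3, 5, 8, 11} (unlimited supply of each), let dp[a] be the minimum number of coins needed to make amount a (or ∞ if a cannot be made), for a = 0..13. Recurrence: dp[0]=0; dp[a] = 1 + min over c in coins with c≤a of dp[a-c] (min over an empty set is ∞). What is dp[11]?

1

 a  0  1  2  3  4  5  6  7  8  9 10 11 12 13
dp  0  -  -  1  -  1  2  -  1  3  2  1  4  2
(- denotes ∞ / unreachable)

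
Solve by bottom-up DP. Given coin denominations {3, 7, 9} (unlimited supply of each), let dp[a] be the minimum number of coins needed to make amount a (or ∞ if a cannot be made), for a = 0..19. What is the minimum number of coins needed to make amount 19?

3

 a  0  1  2  3  4  5  6  7  8  9 10 11 12 13 14 15 16 17 18 19
dp  0  -  -  1  -  -  2  1  -  1  2  -  2  3  2  3  2  3  2  3
(- denotes ∞ / unreachable)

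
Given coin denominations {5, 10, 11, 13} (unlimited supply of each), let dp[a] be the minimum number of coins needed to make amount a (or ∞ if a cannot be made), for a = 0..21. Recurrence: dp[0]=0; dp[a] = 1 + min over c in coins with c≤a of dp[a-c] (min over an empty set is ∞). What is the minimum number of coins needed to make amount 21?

 a  0  1  2  3  4  5  6  7  8  9 10 11 12 13 14 15 16 17 18 19 20 21
dp  0  -  -  -  -  1  -  -  -  -  1  1  -  1  -  2  2  -  2  -  2  2
(- denotes ∞ / unreachable)

2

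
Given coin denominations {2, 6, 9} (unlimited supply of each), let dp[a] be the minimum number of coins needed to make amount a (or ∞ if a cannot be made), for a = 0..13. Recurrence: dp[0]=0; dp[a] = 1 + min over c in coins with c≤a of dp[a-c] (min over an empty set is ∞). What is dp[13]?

 a  0  1  2  3  4  5  6  7  8  9 10 11 12 13
dp  0  -  1  -  2  -  1  -  2  1  3  2  2  3
(- denotes ∞ / unreachable)

3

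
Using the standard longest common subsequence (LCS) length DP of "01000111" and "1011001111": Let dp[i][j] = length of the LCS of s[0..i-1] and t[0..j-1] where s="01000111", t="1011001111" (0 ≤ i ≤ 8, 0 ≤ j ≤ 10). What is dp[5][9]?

4

   ''  1  0  1  1  0  0  1  1  1  1
''  0  0  0  0  0  0  0  0  0  0  0
 0  0  0  1  1  1  1  1  1  1  1  1
 1  0  1  1  2  2  2  2  2  2  2  2
 0  0  1  2  2  2  3  3  3  3  3  3
 0  0  1  2  2  2  3  4  4  4  4  4
 0  0  1  2  2  2  3  4  4  4  4  4
 1  0  1  2  3  3  3  4  5  5  5  5
 1  0  1  2  3  4  4  4  5  6  6  6
 1  0  1  2  3  4  4  4  5  6  7  7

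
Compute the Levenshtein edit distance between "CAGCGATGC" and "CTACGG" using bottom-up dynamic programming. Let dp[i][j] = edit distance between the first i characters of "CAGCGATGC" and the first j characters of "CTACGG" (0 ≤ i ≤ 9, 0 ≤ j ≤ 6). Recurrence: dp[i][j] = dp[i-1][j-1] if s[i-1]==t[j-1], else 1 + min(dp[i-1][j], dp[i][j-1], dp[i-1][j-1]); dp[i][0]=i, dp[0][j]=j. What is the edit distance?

   ''  C  T  A  C  G  G
''  0  1  2  3  4  5  6
 C  1  0  1  2  3  4  5
 A  2  1  1  1  2  3  4
 G  3  2  2  2  2  2  3
 C  4  3  3  3  2  3  3
 G  5  4  4  4  3  2  3
 A  6  5  5  4  4  3  3
 T  7  6  5  5  5  4  4
 G  8  7  6  6  6  5  4
 C  9  8  7  7  6  6  5

5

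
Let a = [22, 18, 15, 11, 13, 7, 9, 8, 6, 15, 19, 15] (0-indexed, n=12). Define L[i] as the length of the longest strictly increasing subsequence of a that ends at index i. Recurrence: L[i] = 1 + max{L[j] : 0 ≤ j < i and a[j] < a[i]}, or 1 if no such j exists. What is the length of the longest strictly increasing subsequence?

   i    0    1    2    3    4    5    6    7    8    9   10   11
a[i]   22   18   15   11   13    7    9    8    6   15   19   15
L[i]    1    1    1    1    2    1    2    2    1    3    4    3

4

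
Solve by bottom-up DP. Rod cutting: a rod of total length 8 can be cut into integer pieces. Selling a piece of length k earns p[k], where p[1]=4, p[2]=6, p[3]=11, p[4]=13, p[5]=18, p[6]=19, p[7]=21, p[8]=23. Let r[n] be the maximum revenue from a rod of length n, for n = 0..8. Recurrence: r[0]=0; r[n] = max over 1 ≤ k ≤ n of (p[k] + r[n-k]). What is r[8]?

32

   n    0    1    2    3    4    5    6    7    8
r[n]    0    4    8   12   16   20   24   28   32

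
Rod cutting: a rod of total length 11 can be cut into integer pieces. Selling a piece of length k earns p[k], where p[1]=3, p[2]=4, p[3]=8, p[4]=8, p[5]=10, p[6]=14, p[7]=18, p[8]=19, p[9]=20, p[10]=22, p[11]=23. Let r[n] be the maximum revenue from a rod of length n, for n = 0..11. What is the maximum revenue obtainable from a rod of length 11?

33

   n    0    1    2    3    4    5    6    7    8    9   10   11
r[n]    0    3    6    9   12   15   18   21   24   27   30   33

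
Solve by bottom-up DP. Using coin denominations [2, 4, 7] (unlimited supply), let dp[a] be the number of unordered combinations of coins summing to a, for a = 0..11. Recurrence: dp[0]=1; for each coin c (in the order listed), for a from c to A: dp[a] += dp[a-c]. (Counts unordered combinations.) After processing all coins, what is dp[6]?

2

after  coin     0     1     2     3     4     5     6     7     8     9    10    11
          2     1     0     1     0     1     0     1     0     1     0     1     0
          4     1     0     1     0     2     0     2     0     3     0     3     0
          7     1     0     1     0     2     0     2     1     3     1     3     2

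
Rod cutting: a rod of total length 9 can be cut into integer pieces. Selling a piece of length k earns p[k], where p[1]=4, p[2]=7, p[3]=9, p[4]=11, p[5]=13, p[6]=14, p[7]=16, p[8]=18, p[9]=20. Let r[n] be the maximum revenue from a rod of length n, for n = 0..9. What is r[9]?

36

   n    0    1    2    3    4    5    6    7    8    9
r[n]    0    4    8   12   16   20   24   28   32   36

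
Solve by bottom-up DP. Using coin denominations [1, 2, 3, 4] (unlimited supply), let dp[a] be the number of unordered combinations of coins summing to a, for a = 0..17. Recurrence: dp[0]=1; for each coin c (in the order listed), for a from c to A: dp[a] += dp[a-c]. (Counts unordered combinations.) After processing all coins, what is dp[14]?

47

after  coin     0     1     2     3     4     5     6     7     8     9    10    11    12    13    14    15    16    17
          1     1     1     1     1     1     1     1     1     1     1     1     1     1     1     1     1     1     1
          2     1     1     2     2     3     3     4     4     5     5     6     6     7     7     8     8     9     9
          3     1     1     2     3     4     5     7     8    10    12    14    16    19    21    24    27    30    33
          4     1     1     2     3     5     6     9    11    15    18    23    27    34    39    47    54    64    72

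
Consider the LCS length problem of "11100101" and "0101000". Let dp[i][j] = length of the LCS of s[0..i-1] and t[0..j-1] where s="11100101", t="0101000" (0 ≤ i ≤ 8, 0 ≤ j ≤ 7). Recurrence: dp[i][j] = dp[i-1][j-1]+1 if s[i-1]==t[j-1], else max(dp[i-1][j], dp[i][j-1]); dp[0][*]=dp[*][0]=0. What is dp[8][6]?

   ''  0  1  0  1  0  0  0
''  0  0  0  0  0  0  0  0
 1  0  0  1  1  1  1  1  1
 1  0  0  1  1  2  2  2  2
 1  0  0  1  1  2  2  2  2
 0  0  1  1  2  2  3  3  3
 0  0  1  1  2  2  3  4  4
 1  0  1  2  2  3  3  4  4
 0  0  1  2  3  3  4  4  5
 1  0  1  2  3  4  4  4  5

4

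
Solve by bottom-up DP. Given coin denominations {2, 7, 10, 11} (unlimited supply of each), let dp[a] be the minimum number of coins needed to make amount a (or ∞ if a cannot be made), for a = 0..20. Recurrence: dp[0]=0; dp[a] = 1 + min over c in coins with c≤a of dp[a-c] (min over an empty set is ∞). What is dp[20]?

 a  0  1  2  3  4  5  6  7  8  9 10 11 12 13 14 15 16 17 18 19 20
dp  0  -  1  -  2  -  3  1  4  2  1  1  2  2  2  3  3  2  2  3  2
(- denotes ∞ / unreachable)

2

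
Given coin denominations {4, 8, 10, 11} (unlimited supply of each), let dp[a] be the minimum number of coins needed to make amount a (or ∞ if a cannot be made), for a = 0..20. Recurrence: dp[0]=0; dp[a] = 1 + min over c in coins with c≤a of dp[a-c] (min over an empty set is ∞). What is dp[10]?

1

 a  0  1  2  3  4  5  6  7  8  9 10 11 12 13 14 15 16 17 18 19 20
dp  0  -  -  -  1  -  -  -  1  -  1  1  2  -  2  2  2  -  2  2  2
(- denotes ∞ / unreachable)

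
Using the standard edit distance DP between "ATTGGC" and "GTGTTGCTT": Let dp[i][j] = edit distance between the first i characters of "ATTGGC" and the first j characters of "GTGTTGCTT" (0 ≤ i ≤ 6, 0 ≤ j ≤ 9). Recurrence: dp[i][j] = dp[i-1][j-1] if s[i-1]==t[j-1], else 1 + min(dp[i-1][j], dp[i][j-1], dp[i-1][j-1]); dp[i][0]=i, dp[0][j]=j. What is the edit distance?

   ''  G  T  G  T  T  G  C  T  T
''  0  1  2  3  4  5  6  7  8  9
 A  1  1  2  3  4  5  6  7  8  9
 T  2  2  1  2  3  4  5  6  7  8
 T  3  3  2  2  2  3  4  5  6  7
 G  4  3  3  2  3  3  3  4  5  6
 G  5  4  4  3  3  4  3  4  5  6
 C  6  5  5  4  4  4  4  3  4  5

5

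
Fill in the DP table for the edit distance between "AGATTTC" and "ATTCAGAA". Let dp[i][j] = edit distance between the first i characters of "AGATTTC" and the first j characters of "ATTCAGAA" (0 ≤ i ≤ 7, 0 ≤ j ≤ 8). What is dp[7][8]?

   ''  A  T  T  C  A  G  A  A
''  0  1  2  3  4  5  6  7  8
 A  1  0  1  2  3  4  5  6  7
 G  2  1  1  2  3  4  4  5  6
 A  3  2  2  2  3  3  4  4  5
 T  4  3  2  2  3  4  4  5  5
 T  5  4  3  2  3  4  5  5  6
 T  6  5  4  3  3  4  5  6  6
 C  7  6  5  4  3  4  5  6  7

7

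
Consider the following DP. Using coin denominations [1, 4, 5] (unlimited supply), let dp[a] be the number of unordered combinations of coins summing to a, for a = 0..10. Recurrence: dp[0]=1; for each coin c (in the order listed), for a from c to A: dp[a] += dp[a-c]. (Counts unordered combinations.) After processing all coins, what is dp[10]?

after  coin     0     1     2     3     4     5     6     7     8     9    10
          1     1     1     1     1     1     1     1     1     1     1     1
          4     1     1     1     1     2     2     2     2     3     3     3
          5     1     1     1     1     2     3     3     3     4     5     6

6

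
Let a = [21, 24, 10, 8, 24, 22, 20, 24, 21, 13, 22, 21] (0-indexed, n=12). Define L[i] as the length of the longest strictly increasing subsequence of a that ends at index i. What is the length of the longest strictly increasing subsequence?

   i    0    1    2    3    4    5    6    7    8    9   10   11
a[i]   21   24   10    8   24   22   20   24   21   13   22   21
L[i]    1    2    1    1    2    2    2    3    3    2    4    3

4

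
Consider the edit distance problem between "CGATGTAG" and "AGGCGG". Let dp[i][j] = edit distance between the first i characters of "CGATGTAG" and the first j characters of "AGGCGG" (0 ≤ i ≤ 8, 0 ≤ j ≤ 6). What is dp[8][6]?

   ''  A  G  G  C  G  G
''  0  1  2  3  4  5  6
 C  1  1  2  3  3  4  5
 G  2  2  1  2  3  3  4
 A  3  2  2  2  3  4  4
 T  4  3  3  3  3  4  5
 G  5  4  3  3  4  3  4
 T  6  5  4  4  4  4  4
 A  7  6  5  5  5  5  5
 G  8  7  6  5  6  5  5

5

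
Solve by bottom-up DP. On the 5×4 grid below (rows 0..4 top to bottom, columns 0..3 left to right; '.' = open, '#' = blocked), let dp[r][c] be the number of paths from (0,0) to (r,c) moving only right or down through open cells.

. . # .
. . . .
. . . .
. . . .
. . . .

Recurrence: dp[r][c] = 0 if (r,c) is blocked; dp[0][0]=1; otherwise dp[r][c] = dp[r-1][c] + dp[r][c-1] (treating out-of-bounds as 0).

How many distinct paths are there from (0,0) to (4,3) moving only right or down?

30

r\c   0   1   2   3
  0   1   1   0   0
  1   1   2   2   2
  2   1   3   5   7
  3   1   4   9  16
  4   1   5  14  30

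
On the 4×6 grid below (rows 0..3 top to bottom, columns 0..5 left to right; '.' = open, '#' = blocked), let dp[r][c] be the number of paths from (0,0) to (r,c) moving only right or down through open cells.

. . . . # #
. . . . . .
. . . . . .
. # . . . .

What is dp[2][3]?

10

r\c   0   1   2   3   4   5
  0   1   1   1   1   0   0
  1   1   2   3   4   4   4
  2   1   3   6  10  14  18
  3   1   0   6  16  30  48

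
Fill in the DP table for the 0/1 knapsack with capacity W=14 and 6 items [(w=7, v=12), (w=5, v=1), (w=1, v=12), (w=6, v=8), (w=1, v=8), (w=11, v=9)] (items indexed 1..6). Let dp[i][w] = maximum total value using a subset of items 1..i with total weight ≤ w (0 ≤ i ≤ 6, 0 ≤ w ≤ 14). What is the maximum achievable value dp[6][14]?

33

i\w   0   1   2   3   4   5   6   7   8   9  10  11  12  13  14
  0   0   0   0   0   0   0   0   0   0   0   0   0   0   0   0
  1   0   0   0   0   0   0   0  12  12  12  12  12  12  12  12
  2   0   0   0   0   0   1   1  12  12  12  12  12  13  13  13
  3   0  12  12  12  12  12  13  13  24  24  24  24  24  25  25
  4   0  12  12  12  12  12  13  20  24  24  24  24  24  25  32
  5   0  12  20  20  20  20  20  21  28  32  32  32  32  32  33
  6   0  12  20  20  20  20  20  21  28  32  32  32  32  32  33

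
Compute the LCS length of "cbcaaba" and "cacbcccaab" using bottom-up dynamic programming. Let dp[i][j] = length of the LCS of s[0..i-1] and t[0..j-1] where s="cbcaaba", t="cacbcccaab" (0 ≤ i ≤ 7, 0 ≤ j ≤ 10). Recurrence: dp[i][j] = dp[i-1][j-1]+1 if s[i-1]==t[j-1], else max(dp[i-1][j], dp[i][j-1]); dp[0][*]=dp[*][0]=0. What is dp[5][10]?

   ''  c  a  c  b  c  c  c  a  a  b
''  0  0  0  0  0  0  0  0  0  0  0
 c  0  1  1  1  1  1  1  1  1  1  1
 b  0  1  1  1  2  2  2  2  2  2  2
 c  0  1  1  2  2  3  3  3  3  3  3
 a  0  1  2  2  2  3  3  3  4  4  4
 a  0  1  2  2  2  3  3  3  4  5  5
 b  0  1  2  2  3  3  3  3  4  5  6
 a  0  1  2  2  3  3  3  3  4  5  6

5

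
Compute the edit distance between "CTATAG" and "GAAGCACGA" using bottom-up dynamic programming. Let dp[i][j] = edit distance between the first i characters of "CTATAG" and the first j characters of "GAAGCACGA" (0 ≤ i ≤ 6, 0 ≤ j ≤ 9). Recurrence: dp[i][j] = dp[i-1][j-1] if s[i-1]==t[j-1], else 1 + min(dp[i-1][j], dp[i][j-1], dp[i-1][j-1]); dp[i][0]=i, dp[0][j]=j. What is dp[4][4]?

   ''  G  A  A  G  C  A  C  G  A
''  0  1  2  3  4  5  6  7  8  9
 C  1  1  2  3  4  4  5  6  7  8
 T  2  2  2  3  4  5  5  6  7  8
 A  3  3  2  2  3  4  5  6  7  7
 T  4  4  3  3  3  4  5  6  7  8
 A  5  5  4  3  4  4  4  5  6  7
 G  6  5  5  4  3  4  5  5  5  6

3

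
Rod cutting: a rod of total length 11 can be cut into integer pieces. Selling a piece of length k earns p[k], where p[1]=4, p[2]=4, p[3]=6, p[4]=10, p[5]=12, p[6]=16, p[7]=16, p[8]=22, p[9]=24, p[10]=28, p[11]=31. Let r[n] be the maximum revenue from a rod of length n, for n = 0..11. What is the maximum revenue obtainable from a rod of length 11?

   n    0    1    2    3    4    5    6    7    8    9   10   11
r[n]    0    4    8   12   16   20   24   28   32   36   40   44

44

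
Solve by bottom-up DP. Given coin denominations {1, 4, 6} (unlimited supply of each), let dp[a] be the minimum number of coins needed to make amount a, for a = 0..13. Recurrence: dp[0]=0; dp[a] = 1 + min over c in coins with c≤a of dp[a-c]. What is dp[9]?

 a  0  1  2  3  4  5  6  7  8  9 10 11 12 13
dp  0  1  2  3  1  2  1  2  2  3  2  3  2  3

3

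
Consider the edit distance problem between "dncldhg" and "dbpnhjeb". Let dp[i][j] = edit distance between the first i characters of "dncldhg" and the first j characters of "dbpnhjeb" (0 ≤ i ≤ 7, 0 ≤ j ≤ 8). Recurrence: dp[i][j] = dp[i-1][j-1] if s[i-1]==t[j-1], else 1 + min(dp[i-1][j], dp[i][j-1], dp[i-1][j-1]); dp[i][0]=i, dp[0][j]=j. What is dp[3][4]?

   ''  d  b  p  n  h  j  e  b
''  0  1  2  3  4  5  6  7  8
 d  1  0  1  2  3  4  5  6  7
 n  2  1  1  2  2  3  4  5  6
 c  3  2  2  2  3  3  4  5  6
 l  4  3  3  3  3  4  4  5  6
 d  5  4  4  4  4  4  5  5  6
 h  6  5  5  5  5  4  5  6  6
 g  7  6  6  6  6  5  5  6  7

3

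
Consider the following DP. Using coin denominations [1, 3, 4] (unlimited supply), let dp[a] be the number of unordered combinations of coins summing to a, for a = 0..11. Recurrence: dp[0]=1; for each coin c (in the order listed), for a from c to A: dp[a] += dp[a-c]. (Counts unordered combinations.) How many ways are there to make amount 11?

after  coin     0     1     2     3     4     5     6     7     8     9    10    11
          1     1     1     1     1     1     1     1     1     1     1     1     1
          3     1     1     1     2     2     2     3     3     3     4     4     4
          4     1     1     1     2     3     3     4     5     6     7     8     9

9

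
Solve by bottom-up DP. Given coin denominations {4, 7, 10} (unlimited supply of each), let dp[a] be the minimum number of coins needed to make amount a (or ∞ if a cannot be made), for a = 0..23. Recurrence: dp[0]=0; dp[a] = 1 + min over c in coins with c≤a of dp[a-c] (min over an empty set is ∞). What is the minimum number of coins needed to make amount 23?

5

 a  0  1  2  3  4  5  6  7  8  9 10 11 12 13 14 15 16 17 18 19 20 21 22 23
dp  0  -  -  -  1  -  -  1  2  -  1  2  3  -  2  3  4  2  3  4  2  3  4  5
(- denotes ∞ / unreachable)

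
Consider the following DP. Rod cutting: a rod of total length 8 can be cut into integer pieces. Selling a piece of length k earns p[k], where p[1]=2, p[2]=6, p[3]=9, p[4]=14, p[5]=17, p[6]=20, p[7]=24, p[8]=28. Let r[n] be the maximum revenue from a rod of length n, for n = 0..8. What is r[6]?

20

   n    0    1    2    3    4    5    6    7    8
r[n]    0    2    6    9   14   17   20   24   28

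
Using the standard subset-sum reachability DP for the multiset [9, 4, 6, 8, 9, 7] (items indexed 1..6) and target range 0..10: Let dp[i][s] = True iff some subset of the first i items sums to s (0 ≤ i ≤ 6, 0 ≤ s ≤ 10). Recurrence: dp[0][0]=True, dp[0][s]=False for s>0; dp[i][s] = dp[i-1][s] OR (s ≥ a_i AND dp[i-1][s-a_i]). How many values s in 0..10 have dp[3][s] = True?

i\s   0   1   2   3   4   5   6   7   8   9  10
  0   T   F   F   F   F   F   F   F   F   F   F
  1   T   F   F   F   F   F   F   F   F   T   F
  2   T   F   F   F   T   F   F   F   F   T   F
  3   T   F   F   F   T   F   T   F   F   T   T
  4   T   F   F   F   T   F   T   F   T   T   T
  5   T   F   F   F   T   F   T   F   T   T   T
  6   T   F   F   F   T   F   T   T   T   T   T

5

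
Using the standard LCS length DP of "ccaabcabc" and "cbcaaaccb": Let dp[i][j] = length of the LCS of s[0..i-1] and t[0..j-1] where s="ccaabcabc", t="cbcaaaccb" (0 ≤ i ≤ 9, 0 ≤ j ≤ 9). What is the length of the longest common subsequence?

   ''  c  b  c  a  a  a  c  c  b
''  0  0  0  0  0  0  0  0  0  0
 c  0  1  1  1  1  1  1  1  1  1
 c  0  1  1  2  2  2  2  2  2  2
 a  0  1  1  2  3  3  3  3  3  3
 a  0  1  1  2  3  4  4  4  4  4
 b  0  1  2  2  3  4  4  4  4  5
 c  0  1  2  3  3  4  4  5  5  5
 a  0  1  2  3  4  4  5  5  5  5
 b  0  1  2  3  4  4  5  5  5  6
 c  0  1  2  3  4  4  5  6  6  6

6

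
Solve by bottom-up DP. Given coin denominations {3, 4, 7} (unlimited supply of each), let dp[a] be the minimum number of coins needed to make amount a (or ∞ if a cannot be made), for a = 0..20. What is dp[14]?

2

 a  0  1  2  3  4  5  6  7  8  9 10 11 12 13 14 15 16 17 18 19 20
dp  0  -  -  1  1  -  2  1  2  3  2  2  3  3  2  3  4  3  3  4  4
(- denotes ∞ / unreachable)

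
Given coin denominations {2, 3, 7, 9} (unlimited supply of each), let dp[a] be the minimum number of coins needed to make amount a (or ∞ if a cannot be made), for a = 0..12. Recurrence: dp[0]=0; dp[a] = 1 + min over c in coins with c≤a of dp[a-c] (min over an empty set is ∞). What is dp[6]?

 a  0  1  2  3  4  5  6  7  8  9 10 11 12
dp  0  -  1  1  2  2  2  1  3  1  2  2  2
(- denotes ∞ / unreachable)

2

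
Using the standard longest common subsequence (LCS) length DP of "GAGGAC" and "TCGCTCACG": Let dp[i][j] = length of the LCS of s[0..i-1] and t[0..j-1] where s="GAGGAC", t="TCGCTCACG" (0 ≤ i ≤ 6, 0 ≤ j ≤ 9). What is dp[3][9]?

3

   ''  T  C  G  C  T  C  A  C  G
''  0  0  0  0  0  0  0  0  0  0
 G  0  0  0  1  1  1  1  1  1  1
 A  0  0  0  1  1  1  1  2  2  2
 G  0  0  0  1  1  1  1  2  2  3
 G  0  0  0  1  1  1  1  2  2  3
 A  0  0  0  1  1  1  1  2  2  3
 C  0  0  1  1  2  2  2  2  3  3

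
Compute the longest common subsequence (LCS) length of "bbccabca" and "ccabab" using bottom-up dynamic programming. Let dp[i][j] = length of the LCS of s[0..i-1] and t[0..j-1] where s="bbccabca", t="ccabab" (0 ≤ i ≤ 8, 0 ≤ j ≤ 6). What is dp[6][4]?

   ''  c  c  a  b  a  b
''  0  0  0  0  0  0  0
 b  0  0  0  0  1  1  1
 b  0  0  0  0  1  1  2
 c  0  1  1  1  1  1  2
 c  0  1  2  2  2  2  2
 a  0  1  2  3  3  3  3
 b  0  1  2  3  4  4  4
 c  0  1  2  3  4  4  4
 a  0  1  2  3  4  5  5

4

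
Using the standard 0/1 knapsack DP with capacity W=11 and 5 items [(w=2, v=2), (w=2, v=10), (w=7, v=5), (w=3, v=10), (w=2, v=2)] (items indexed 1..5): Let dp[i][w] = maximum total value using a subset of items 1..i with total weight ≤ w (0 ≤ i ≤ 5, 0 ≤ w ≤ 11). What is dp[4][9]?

22

i\w   0   1   2   3   4   5   6   7   8   9  10  11
  0   0   0   0   0   0   0   0   0   0   0   0   0
  1   0   0   2   2   2   2   2   2   2   2   2   2
  2   0   0  10  10  12  12  12  12  12  12  12  12
  3   0   0  10  10  12  12  12  12  12  15  15  17
  4   0   0  10  10  12  20  20  22  22  22  22  22
  5   0   0  10  10  12  20  20  22  22  24  24  24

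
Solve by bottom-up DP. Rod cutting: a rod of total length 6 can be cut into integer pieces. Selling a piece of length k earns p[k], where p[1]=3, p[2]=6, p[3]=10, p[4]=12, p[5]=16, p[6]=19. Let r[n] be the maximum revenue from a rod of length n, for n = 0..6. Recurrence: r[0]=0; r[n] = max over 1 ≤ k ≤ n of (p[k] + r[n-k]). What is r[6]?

   n    0    1    2    3    4    5    6
r[n]    0    3    6   10   13   16   20

20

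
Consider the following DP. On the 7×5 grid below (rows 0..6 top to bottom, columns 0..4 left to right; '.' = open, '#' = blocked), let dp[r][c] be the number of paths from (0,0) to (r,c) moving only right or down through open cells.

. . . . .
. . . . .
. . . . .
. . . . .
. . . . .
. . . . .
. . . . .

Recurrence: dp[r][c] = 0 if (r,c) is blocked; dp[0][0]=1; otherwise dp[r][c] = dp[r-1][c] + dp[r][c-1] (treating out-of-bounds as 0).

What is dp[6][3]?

84

r\c   0   1   2   3   4
  0   1   1   1   1   1
  1   1   2   3   4   5
  2   1   3   6  10  15
  3   1   4  10  20  35
  4   1   5  15  35  70
  5   1   6  21  56 126
  6   1   7  28  84 210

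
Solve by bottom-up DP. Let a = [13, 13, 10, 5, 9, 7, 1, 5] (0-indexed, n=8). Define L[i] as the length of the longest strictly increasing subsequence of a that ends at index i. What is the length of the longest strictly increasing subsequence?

2

   i    0    1    2    3    4    5    6    7
a[i]   13   13   10    5    9    7    1    5
L[i]    1    1    1    1    2    2    1    2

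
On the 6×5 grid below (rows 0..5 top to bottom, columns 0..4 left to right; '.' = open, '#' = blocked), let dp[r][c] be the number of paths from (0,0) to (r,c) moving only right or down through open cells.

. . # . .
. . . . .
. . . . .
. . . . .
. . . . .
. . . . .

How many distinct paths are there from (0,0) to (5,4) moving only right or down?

105

r\c   0   1   2   3   4
  0   1   1   0   0   0
  1   1   2   2   2   2
  2   1   3   5   7   9
  3   1   4   9  16  25
  4   1   5  14  30  55
  5   1   6  20  50 105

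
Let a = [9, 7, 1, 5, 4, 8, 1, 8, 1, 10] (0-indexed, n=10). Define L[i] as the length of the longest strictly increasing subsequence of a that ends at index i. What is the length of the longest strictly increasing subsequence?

4

   i    0    1    2    3    4    5    6    7    8    9
a[i]    9    7    1    5    4    8    1    8    1   10
L[i]    1    1    1    2    2    3    1    3    1    4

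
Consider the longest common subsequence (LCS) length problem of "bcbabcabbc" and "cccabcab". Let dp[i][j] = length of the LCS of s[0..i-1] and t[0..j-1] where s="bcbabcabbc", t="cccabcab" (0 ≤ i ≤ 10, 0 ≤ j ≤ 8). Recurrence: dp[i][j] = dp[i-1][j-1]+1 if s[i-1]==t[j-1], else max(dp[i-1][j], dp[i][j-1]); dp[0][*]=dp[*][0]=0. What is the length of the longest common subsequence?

   ''  c  c  c  a  b  c  a  b
''  0  0  0  0  0  0  0  0  0
 b  0  0  0  0  0  1  1  1  1
 c  0  1  1  1  1  1  2  2  2
 b  0  1  1  1  1  2  2  2  3
 a  0  1  1  1  2  2  2  3  3
 b  0  1  1  1  2  3  3  3  4
 c  0  1  2  2  2  3  4  4  4
 a  0  1  2  2  3  3  4  5  5
 b  0  1  2  2  3  4  4  5  6
 b  0  1  2  2  3  4  4  5  6
 c  0  1  2  3  3  4  5  5  6

6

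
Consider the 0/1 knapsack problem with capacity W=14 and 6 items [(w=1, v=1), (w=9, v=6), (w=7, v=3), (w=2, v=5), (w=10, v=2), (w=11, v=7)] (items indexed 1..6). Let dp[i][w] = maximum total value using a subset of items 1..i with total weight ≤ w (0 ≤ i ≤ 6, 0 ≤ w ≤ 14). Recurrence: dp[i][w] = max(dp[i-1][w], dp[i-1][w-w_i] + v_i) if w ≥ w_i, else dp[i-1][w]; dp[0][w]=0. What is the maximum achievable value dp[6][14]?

13

i\w   0   1   2   3   4   5   6   7   8   9  10  11  12  13  14
  0   0   0   0   0   0   0   0   0   0   0   0   0   0   0   0
  1   0   1   1   1   1   1   1   1   1   1   1   1   1   1   1
  2   0   1   1   1   1   1   1   1   1   6   7   7   7   7   7
  3   0   1   1   1   1   1   1   3   4   6   7   7   7   7   7
  4   0   1   5   6   6   6   6   6   6   8   9  11  12  12  12
  5   0   1   5   6   6   6   6   6   6   8   9  11  12  12  12
  6   0   1   5   6   6   6   6   6   6   8   9  11  12  12  13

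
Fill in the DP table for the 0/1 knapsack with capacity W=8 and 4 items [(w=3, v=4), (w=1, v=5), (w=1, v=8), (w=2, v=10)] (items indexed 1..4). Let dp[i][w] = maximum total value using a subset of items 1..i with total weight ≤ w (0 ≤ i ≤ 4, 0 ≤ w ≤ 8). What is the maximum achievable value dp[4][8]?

i\w   0   1   2   3   4   5   6   7   8
  0   0   0   0   0   0   0   0   0   0
  1   0   0   0   4   4   4   4   4   4
  2   0   5   5   5   9   9   9   9   9
  3   0   8  13  13  13  17  17  17  17
  4   0   8  13  18  23  23  23  27  27

27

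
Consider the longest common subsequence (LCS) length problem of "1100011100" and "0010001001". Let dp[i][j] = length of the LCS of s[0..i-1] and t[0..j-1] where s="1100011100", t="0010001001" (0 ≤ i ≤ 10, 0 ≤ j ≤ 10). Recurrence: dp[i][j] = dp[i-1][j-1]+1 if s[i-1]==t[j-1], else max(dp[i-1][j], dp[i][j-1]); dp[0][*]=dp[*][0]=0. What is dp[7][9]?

5

   ''  0  0  1  0  0  0  1  0  0  1
''  0  0  0  0  0  0  0  0  0  0  0
 1  0  0  0  1  1  1  1  1  1  1  1
 1  0  0  0  1  1  1  1  2  2  2  2
 0  0  1  1  1  2  2  2  2  3  3  3
 0  0  1  2  2  2  3  3  3  3  4  4
 0  0  1  2  2  3  3  4  4  4  4  4
 1  0  1  2  3  3  3  4  5  5  5  5
 1  0  1  2  3  3  3  4  5  5  5  6
 1  0  1  2  3  3  3  4  5  5  5  6
 0  0  1  2  3  4  4  4  5  6  6  6
 0  0  1  2  3  4  5  5  5  6  7  7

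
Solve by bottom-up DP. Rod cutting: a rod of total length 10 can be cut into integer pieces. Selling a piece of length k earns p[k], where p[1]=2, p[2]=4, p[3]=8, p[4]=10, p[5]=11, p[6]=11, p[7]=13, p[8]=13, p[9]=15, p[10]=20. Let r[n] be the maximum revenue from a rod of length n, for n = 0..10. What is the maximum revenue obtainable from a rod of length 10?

   n    0    1    2    3    4    5    6    7    8    9   10
r[n]    0    2    4    8   10   12   16   18   20   24   26

26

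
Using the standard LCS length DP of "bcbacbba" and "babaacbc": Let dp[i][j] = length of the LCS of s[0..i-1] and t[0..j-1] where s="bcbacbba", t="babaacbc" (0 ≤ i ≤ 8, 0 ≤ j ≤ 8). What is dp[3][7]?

3

   ''  b  a  b  a  a  c  b  c
''  0  0  0  0  0  0  0  0  0
 b  0  1  1  1  1  1  1  1  1
 c  0  1  1  1  1  1  2  2  2
 b  0  1  1  2  2  2  2  3  3
 a  0  1  2  2  3  3  3  3  3
 c  0  1  2  2  3  3  4  4  4
 b  0  1  2  3  3  3  4  5  5
 b  0  1  2  3  3  3  4  5  5
 a  0  1  2  3  4  4  4  5  5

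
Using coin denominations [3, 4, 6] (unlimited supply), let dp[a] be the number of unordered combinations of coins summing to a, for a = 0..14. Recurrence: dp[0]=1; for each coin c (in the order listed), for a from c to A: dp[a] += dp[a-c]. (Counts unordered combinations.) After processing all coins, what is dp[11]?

after  coin     0     1     2     3     4     5     6     7     8     9    10    11    12    13    14
          3     1     0     0     1     0     0     1     0     0     1     0     0     1     0     0
          4     1     0     0     1     1     0     1     1     1     1     1     1     2     1     1
          6     1     0     0     1     1     0     2     1     1     2     2     1     4     2     2

1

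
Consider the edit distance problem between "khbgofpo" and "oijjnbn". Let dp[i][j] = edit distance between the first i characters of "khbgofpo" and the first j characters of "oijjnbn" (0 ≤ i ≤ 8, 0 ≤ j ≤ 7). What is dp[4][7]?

6

   ''  o  i  j  j  n  b  n
''  0  1  2  3  4  5  6  7
 k  1  1  2  3  4  5  6  7
 h  2  2  2  3  4  5  6  7
 b  3  3  3  3  4  5  5  6
 g  4  4  4  4  4  5  6  6
 o  5  4  5  5  5  5  6  7
 f  6  5  5  6  6  6  6  7
 p  7  6  6  6  7  7  7  7
 o  8  7  7  7  7  8  8  8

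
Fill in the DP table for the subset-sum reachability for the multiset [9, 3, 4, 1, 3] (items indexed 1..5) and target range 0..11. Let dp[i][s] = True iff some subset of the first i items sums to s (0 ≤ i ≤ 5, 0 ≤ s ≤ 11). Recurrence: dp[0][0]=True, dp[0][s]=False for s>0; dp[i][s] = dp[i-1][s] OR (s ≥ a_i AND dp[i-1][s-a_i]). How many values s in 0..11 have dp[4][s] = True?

i\s   0   1   2   3   4   5   6   7   8   9  10  11
  0   T   F   F   F   F   F   F   F   F   F   F   F
  1   T   F   F   F   F   F   F   F   F   T   F   F
  2   T   F   F   T   F   F   F   F   F   T   F   F
  3   T   F   F   T   T   F   F   T   F   T   F   F
  4   T   T   F   T   T   T   F   T   T   T   T   F
  5   T   T   F   T   T   T   T   T   T   T   T   T

9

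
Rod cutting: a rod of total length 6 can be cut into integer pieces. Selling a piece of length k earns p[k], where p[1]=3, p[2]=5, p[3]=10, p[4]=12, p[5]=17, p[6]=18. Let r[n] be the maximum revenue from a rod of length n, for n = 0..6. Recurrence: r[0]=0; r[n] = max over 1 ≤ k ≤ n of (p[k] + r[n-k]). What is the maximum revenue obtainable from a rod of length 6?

   n    0    1    2    3    4    5    6
r[n]    0    3    6   10   13   17   20

20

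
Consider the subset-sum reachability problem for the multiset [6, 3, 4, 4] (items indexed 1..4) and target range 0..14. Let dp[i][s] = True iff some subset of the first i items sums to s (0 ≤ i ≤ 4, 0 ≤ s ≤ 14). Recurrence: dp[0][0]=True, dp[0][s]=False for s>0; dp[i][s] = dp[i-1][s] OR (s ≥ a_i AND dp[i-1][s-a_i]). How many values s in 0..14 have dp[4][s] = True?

i\s   0   1   2   3   4   5   6   7   8   9  10  11  12  13  14
  0   T   F   F   F   F   F   F   F   F   F   F   F   F   F   F
  1   T   F   F   F   F   F   T   F   F   F   F   F   F   F   F
  2   T   F   F   T   F   F   T   F   F   T   F   F   F   F   F
  3   T   F   F   T   T   F   T   T   F   T   T   F   F   T   F
  4   T   F   F   T   T   F   T   T   T   T   T   T   F   T   T

11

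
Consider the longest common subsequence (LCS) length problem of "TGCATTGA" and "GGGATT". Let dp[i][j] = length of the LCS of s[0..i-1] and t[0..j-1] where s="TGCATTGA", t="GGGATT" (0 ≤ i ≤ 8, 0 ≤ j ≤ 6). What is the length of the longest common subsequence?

4

   ''  G  G  G  A  T  T
''  0  0  0  0  0  0  0
 T  0  0  0  0  0  1  1
 G  0  1  1  1  1  1  1
 C  0  1  1  1  1  1  1
 A  0  1  1  1  2  2  2
 T  0  1  1  1  2  3  3
 T  0  1  1  1  2  3  4
 G  0  1  2  2  2  3  4
 A  0  1  2  2  3  3  4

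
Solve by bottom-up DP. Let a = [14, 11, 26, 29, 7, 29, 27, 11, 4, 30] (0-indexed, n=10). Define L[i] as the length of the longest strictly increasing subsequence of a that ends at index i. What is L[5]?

   i    0    1    2    3    4    5    6    7    8    9
a[i]   14   11   26   29    7   29   27   11    4   30
L[i]    1    1    2    3    1    3    3    2    1    4

3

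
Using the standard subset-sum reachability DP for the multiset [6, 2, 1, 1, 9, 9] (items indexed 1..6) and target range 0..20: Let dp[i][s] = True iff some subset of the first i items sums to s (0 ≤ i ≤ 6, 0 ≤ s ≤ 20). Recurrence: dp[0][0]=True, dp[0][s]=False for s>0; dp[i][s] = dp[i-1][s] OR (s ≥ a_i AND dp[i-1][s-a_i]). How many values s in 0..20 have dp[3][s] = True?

i\s   0   1   2   3   4   5   6   7   8   9  10  11  12  13  14  15  16  17  18  19  20
  0   T   F   F   F   F   F   F   F   F   F   F   F   F   F   F   F   F   F   F   F   F
  1   T   F   F   F   F   F   T   F   F   F   F   F   F   F   F   F   F   F   F   F   F
  2   T   F   T   F   F   F   T   F   T   F   F   F   F   F   F   F   F   F   F   F   F
  3   T   T   T   T   F   F   T   T   T   T   F   F   F   F   F   F   F   F   F   F   F
  4   T   T   T   T   T   F   T   T   T   T   T   F   F   F   F   F   F   F   F   F   F
  5   T   T   T   T   T   F   T   T   T   T   T   T   T   T   F   T   T   T   T   T   F
  6   T   T   T   T   T   F   T   T   T   T   T   T   T   T   F   T   T   T   T   T   T

8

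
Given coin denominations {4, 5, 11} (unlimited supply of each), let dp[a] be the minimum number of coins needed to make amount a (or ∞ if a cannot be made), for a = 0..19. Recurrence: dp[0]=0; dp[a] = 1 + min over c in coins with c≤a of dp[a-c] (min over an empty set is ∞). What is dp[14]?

 a  0  1  2  3  4  5  6  7  8  9 10 11 12 13 14 15 16 17 18 19
dp  0  -  -  -  1  1  -  -  2  2  2  1  3  3  3  2  2  4  4  3
(- denotes ∞ / unreachable)

3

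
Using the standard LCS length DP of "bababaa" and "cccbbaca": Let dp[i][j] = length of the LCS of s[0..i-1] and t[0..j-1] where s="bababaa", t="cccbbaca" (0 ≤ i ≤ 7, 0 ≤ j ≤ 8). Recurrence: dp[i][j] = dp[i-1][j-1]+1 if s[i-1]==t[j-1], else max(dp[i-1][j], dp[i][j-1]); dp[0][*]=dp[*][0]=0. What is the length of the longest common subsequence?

4

   ''  c  c  c  b  b  a  c  a
''  0  0  0  0  0  0  0  0  0
 b  0  0  0  0  1  1  1  1  1
 a  0  0  0  0  1  1  2  2  2
 b  0  0  0  0  1  2  2  2  2
 a  0  0  0  0  1  2  3  3  3
 b  0  0  0  0  1  2  3  3  3
 a  0  0  0  0  1  2  3  3  4
 a  0  0  0  0  1  2  3  3  4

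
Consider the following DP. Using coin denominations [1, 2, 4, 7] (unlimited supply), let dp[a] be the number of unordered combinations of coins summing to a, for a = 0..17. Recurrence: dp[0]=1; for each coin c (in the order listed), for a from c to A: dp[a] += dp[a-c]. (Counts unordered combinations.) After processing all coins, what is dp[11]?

16

after  coin     0     1     2     3     4     5     6     7     8     9    10    11    12    13    14    15    16    17
          1     1     1     1     1     1     1     1     1     1     1     1     1     1     1     1     1     1     1
          2     1     1     2     2     3     3     4     4     5     5     6     6     7     7     8     8     9     9
          4     1     1     2     2     4     4     6     6     9     9    12    12    16    16    20    20    25    25
          7     1     1     2     2     4     4     6     7    10    11    14    16    20    22    27    30    36    39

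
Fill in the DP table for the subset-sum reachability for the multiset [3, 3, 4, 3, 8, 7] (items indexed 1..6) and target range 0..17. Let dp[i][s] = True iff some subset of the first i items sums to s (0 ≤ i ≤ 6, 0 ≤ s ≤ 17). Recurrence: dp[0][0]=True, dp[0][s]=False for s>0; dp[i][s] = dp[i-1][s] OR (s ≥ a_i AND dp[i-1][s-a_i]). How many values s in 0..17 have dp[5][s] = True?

14

i\s   0   1   2   3   4   5   6   7   8   9  10  11  12  13  14  15  16  17
  0   T   F   F   F   F   F   F   F   F   F   F   F   F   F   F   F   F   F
  1   T   F   F   T   F   F   F   F   F   F   F   F   F   F   F   F   F   F
  2   T   F   F   T   F   F   T   F   F   F   F   F   F   F   F   F   F   F
  3   T   F   F   T   T   F   T   T   F   F   T   F   F   F   F   F   F   F
  4   T   F   F   T   T   F   T   T   F   T   T   F   F   T   F   F   F   F
  5   T   F   F   T   T   F   T   T   T   T   T   T   T   T   T   T   F   T
  6   T   F   F   T   T   F   T   T   T   T   T   T   T   T   T   T   T   T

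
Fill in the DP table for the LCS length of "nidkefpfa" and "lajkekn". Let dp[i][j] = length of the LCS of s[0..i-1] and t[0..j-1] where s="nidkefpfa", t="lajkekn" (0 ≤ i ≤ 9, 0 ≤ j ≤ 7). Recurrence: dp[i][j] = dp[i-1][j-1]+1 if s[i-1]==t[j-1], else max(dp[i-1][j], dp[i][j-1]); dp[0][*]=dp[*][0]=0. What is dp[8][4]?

   ''  l  a  j  k  e  k  n
''  0  0  0  0  0  0  0  0
 n  0  0  0  0  0  0  0  1
 i  0  0  0  0  0  0  0  1
 d  0  0  0  0  0  0  0  1
 k  0  0  0  0  1  1  1  1
 e  0  0  0  0  1  2  2  2
 f  0  0  0  0  1  2  2  2
 p  0  0  0  0  1  2  2  2
 f  0  0  0  0  1  2  2  2
 a  0  0  1  1  1  2  2  2

1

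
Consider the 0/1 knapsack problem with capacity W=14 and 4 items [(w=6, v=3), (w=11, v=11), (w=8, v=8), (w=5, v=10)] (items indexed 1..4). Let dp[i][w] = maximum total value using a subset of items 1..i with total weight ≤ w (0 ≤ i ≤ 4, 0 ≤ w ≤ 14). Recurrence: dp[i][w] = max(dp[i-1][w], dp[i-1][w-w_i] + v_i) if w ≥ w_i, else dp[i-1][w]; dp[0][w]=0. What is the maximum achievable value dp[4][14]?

18

i\w   0   1   2   3   4   5   6   7   8   9  10  11  12  13  14
  0   0   0   0   0   0   0   0   0   0   0   0   0   0   0   0
  1   0   0   0   0   0   0   3   3   3   3   3   3   3   3   3
  2   0   0   0   0   0   0   3   3   3   3   3  11  11  11  11
  3   0   0   0   0   0   0   3   3   8   8   8  11  11  11  11
  4   0   0   0   0   0  10  10  10  10  10  10  13  13  18  18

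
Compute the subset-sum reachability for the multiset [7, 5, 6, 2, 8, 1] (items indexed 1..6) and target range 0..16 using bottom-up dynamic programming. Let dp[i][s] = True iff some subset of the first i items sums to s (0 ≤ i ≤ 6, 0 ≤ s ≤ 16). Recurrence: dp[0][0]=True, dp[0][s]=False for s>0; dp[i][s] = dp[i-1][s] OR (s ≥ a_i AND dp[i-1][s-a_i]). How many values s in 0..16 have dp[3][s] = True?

7

i\s   0   1   2   3   4   5   6   7   8   9  10  11  12  13  14  15  16
  0   T   F   F   F   F   F   F   F   F   F   F   F   F   F   F   F   F
  1   T   F   F   F   F   F   F   T   F   F   F   F   F   F   F   F   F
  2   T   F   F   F   F   T   F   T   F   F   F   F   T   F   F   F   F
  3   T   F   F   F   F   T   T   T   F   F   F   T   T   T   F   F   F
  4   T   F   T   F   F   T   T   T   T   T   F   T   T   T   T   T   F
  5   T   F   T   F   F   T   T   T   T   T   T   T   T   T   T   T   T
  6   T   T   T   T   F   T   T   T   T   T   T   T   T   T   T   T   T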